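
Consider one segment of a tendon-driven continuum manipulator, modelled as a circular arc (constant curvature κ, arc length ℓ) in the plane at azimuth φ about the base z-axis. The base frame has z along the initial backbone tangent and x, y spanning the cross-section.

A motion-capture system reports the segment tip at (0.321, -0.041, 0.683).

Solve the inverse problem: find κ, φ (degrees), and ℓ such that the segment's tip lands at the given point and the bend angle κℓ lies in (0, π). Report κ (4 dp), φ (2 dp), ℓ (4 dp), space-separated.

1.1331 352.72 0.7810

ρ = √(x²+y²) = √(0.321² + -0.041²) = 0.32361
φ = atan2(y, x) mod 360° = atan2(-0.041, 0.321) = 352.7213°
|p|² = ρ² + z² = 0.32361² + 0.683² = 0.57121
κ = 2ρ / |p|² = 2×0.32361 / 0.57121 = 1.13306
θ = 2·atan2(ρ, z) = 2·atan2(0.32361, 0.683) = 0.88494 rad
ℓ = θ/κ = 0.88494/1.13306 = 0.78102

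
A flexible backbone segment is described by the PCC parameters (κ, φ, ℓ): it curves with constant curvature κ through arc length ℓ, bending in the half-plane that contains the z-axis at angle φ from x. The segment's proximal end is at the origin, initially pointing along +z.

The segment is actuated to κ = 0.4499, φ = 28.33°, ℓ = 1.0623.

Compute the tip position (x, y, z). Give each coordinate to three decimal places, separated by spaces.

θ = κ·ℓ = 0.4499 × 1.0623 = 0.47793 rad
ρ = (1 − cos θ)/κ = (1 − 0.88795)/0.4499 = 0.24906
z = sin θ / κ = 0.45994/0.4499 = 1.02232
x = ρ cos φ = 0.24906 × cos(28.33°) = 0.21923
y = ρ sin φ = 0.24906 × sin(28.33°) = 0.11819

0.219 0.118 1.022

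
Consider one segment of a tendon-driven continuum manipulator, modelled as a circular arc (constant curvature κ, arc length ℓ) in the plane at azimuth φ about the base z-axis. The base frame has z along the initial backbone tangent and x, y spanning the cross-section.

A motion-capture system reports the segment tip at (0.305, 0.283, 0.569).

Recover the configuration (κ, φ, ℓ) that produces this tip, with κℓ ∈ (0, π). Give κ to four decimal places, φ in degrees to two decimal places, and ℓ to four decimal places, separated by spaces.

ρ = √(x²+y²) = √(0.305² + 0.283²) = 0.41607
φ = atan2(y, x) mod 360° = atan2(0.283, 0.305) = 42.8573°
|p|² = ρ² + z² = 0.41607² + 0.569² = 0.49687
κ = 2ρ / |p|² = 2×0.41607 / 0.49687 = 1.67475
θ = 2·atan2(ρ, z) = 2·atan2(0.41607, 0.569) = 1.26276 rad
ℓ = θ/κ = 1.26276/1.67475 = 0.75400

1.6747 42.86 0.7540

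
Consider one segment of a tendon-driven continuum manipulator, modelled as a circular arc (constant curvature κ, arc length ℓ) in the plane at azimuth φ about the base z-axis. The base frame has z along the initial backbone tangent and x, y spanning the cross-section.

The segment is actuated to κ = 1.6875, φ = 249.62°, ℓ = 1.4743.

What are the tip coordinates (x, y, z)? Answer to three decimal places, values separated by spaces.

θ = κ·ℓ = 1.6875 × 1.4743 = 2.48788 rad
ρ = (1 − cos θ)/κ = (1 − -0.79383)/1.6875 = 1.06301
z = sin θ / κ = 0.60814/1.6875 = 0.36038
x = ρ cos φ = 1.06301 × cos(249.62°) = -0.37019
y = ρ sin φ = 1.06301 × sin(249.62°) = -0.99647

-0.370 -0.996 0.360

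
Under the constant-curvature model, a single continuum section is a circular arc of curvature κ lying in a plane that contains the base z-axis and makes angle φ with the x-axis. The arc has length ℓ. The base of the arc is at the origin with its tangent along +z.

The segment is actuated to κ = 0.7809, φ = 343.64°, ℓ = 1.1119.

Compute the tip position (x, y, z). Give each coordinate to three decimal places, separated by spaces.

0.435 -0.128 0.977

θ = κ·ℓ = 0.7809 × 1.1119 = 0.86828 rad
ρ = (1 − cos θ)/κ = (1 − 0.64614)/0.7809 = 0.45315
z = sin θ / κ = 0.76322/0.7809 = 0.97736
x = ρ cos φ = 0.45315 × cos(343.64°) = 0.43480
y = ρ sin φ = 0.45315 × sin(343.64°) = -0.12764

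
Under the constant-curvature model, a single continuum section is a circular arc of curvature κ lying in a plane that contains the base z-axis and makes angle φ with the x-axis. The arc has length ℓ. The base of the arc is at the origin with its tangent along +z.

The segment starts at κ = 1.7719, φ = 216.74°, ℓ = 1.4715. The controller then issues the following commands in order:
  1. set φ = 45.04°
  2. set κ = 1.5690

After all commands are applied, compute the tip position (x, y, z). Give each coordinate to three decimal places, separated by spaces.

0.753 0.754 0.472

initial: κ=1.7719, φ=216.74°, ℓ=1.4715
cmd 1: set φ=45.04° → (κ,φ,ℓ)=(1.7719,45.04°,1.4715) → tip=(0.7420,0.7430,0.2874)
cmd 2: set κ=1.5690 → (κ,φ,ℓ)=(1.5690,45.04°,1.4715) → tip=(0.7534,0.7544,0.4715)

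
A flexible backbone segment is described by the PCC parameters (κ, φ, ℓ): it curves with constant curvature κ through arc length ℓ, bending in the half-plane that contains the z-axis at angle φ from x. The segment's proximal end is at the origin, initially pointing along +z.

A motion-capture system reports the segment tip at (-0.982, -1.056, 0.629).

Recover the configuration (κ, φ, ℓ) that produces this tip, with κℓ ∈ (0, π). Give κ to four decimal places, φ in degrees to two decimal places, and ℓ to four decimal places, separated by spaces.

1.1652 227.08 1.9901

ρ = √(x²+y²) = √(-0.982² + -1.056²) = 1.44203
φ = atan2(y, x) mod 360° = atan2(-1.056, -0.982) = 227.0795°
|p|² = ρ² + z² = 1.44203² + 0.629² = 2.47510
κ = 2ρ / |p|² = 2×1.44203 / 2.47510 = 1.16523
θ = 2·atan2(ρ, z) = 2·atan2(1.44203, 0.629) = 2.31897 rad
ℓ = θ/κ = 2.31897/1.16523 = 1.99014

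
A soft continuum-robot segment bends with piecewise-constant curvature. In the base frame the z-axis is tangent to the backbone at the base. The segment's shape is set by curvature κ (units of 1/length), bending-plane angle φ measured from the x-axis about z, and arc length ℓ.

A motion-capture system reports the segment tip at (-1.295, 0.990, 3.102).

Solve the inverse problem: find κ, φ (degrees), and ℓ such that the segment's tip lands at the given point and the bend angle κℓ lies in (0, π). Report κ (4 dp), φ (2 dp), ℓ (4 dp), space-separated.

0.2655 142.60 3.6448

ρ = √(x²+y²) = √(-1.295² + 0.990²) = 1.63007
φ = atan2(y, x) mod 360° = atan2(0.990, -1.295) = 142.6029°
|p|² = ρ² + z² = 1.63007² + 3.102² = 12.27953
κ = 2ρ / |p|² = 2×1.63007 / 12.27953 = 0.26549
θ = 2·atan2(ρ, z) = 2·atan2(1.63007, 3.102) = 0.96766 rad
ℓ = θ/κ = 0.96766/0.26549 = 3.64476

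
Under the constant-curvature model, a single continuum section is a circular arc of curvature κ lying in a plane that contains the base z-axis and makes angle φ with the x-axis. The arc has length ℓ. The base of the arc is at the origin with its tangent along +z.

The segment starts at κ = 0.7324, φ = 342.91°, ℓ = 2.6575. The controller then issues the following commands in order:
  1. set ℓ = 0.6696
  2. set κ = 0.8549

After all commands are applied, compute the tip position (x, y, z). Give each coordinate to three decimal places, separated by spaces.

0.178 -0.055 0.634

initial: κ=0.7324, φ=342.91°, ℓ=2.6575
cmd 1: set ℓ=0.6696 → (κ,φ,ℓ)=(0.7324,342.91°,0.6696) → tip=(0.1538,-0.0473,0.6431)
cmd 2: set κ=0.8549 → (κ,φ,ℓ)=(0.8549,342.91°,0.6696) → tip=(0.1782,-0.0548,0.6336)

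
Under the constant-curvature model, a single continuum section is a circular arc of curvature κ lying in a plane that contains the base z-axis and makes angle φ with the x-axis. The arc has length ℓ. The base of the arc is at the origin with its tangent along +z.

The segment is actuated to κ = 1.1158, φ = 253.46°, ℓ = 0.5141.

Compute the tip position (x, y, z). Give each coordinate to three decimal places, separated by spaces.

θ = κ·ℓ = 1.1158 × 0.5141 = 0.57363 rad
ρ = (1 − cos θ)/κ = (1 − 0.83994)/1.1158 = 0.14345
z = sin θ / κ = 0.54269/1.1158 = 0.48637
x = ρ cos φ = 0.14345 × cos(253.46°) = -0.04084
y = ρ sin φ = 0.14345 × sin(253.46°) = -0.13752

-0.041 -0.138 0.486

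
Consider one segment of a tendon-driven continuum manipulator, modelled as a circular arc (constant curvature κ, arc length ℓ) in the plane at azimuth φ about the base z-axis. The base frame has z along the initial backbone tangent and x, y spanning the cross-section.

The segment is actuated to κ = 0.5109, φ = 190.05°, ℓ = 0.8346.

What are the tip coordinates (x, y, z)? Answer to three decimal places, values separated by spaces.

θ = κ·ℓ = 0.5109 × 0.8346 = 0.42640 rad
ρ = (1 − cos θ)/κ = (1 − 0.91046)/0.5109 = 0.17526
z = sin θ / κ = 0.41359/0.5109 = 0.80954
x = ρ cos φ = 0.17526 × cos(190.05°) = -0.17257
y = ρ sin φ = 0.17526 × sin(190.05°) = -0.03058

-0.173 -0.031 0.810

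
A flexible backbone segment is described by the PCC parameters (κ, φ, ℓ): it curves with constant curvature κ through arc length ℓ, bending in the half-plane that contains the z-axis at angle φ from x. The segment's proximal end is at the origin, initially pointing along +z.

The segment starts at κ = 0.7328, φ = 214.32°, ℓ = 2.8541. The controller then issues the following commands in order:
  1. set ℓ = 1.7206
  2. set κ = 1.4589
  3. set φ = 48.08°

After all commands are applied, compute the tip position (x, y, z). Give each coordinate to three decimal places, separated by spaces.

initial: κ=0.7328, φ=214.32°, ℓ=2.8541
cmd 1: set ℓ=1.7206 → (κ,φ,ℓ)=(0.7328,214.32°,1.7206) → tip=(-0.7833,-0.5347,1.2996)
cmd 2: set κ=1.4589 → (κ,φ,ℓ)=(1.4589,214.32°,1.7206) → tip=(-1.0231,-0.6984,0.4046)
cmd 3: set φ=48.08° → (κ,φ,ℓ)=(1.4589,48.08°,1.7206) → tip=(0.8276,0.9217,0.4046)

0.828 0.922 0.405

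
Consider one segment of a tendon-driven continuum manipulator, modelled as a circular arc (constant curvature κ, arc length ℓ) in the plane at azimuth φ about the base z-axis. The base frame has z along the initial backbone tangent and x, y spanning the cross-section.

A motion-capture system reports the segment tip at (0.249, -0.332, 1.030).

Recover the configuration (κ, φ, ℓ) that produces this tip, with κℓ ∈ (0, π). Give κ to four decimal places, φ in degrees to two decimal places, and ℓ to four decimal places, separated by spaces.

ρ = √(x²+y²) = √(0.249² + -0.332²) = 0.41500
φ = atan2(y, x) mod 360° = atan2(-0.332, 0.249) = 306.8699°
|p|² = ρ² + z² = 0.41500² + 1.030² = 1.23313
κ = 2ρ / |p|² = 2×0.41500 / 1.23313 = 0.67309
θ = 2·atan2(ρ, z) = 2·atan2(0.41500, 1.030) = 0.76603 rad
ℓ = θ/κ = 0.76603/0.67309 = 1.13808

0.6731 306.87 1.1381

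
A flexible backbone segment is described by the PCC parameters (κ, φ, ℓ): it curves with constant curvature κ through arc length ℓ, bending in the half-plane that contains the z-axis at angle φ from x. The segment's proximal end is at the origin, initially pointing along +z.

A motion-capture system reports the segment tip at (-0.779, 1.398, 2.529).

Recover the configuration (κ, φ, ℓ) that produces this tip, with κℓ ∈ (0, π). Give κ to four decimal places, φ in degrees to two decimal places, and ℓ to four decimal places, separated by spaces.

0.3573 119.13 3.1577

ρ = √(x²+y²) = √(-0.779² + 1.398²) = 1.60039
φ = atan2(y, x) mod 360° = atan2(1.398, -0.779) = 119.1276°
|p|² = ρ² + z² = 1.60039² + 2.529² = 8.95709
κ = 2ρ / |p|² = 2×1.60039 / 8.95709 = 0.35735
θ = 2·atan2(ρ, z) = 2·atan2(1.60039, 2.529) = 1.12840 rad
ℓ = θ/κ = 1.12840/0.35735 = 3.15772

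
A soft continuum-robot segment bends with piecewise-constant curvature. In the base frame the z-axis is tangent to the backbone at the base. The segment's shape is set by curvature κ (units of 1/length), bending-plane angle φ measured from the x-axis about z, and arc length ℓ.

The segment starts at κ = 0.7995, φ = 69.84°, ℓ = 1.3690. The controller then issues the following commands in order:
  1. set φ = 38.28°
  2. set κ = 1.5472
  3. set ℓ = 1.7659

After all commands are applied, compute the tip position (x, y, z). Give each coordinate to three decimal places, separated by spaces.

0.973 0.768 0.257

initial: κ=0.7995, φ=69.84°, ℓ=1.3690
cmd 1: set φ=38.28° → (κ,φ,ℓ)=(0.7995,38.28°,1.3690) → tip=(0.5317,0.4196,1.1116)
cmd 2: set κ=1.5472 → (κ,φ,ℓ)=(1.5472,38.28°,1.3690) → tip=(0.7714,0.6088,0.5519)
cmd 3: set ℓ=1.7659 → (κ,φ,ℓ)=(1.5472,38.28°,1.7659) → tip=(0.9728,0.7677,0.2573)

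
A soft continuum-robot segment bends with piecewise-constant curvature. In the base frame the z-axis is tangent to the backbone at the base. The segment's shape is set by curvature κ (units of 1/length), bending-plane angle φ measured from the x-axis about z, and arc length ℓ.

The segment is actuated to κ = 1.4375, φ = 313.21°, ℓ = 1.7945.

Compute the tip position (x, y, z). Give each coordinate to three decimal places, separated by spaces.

θ = κ·ℓ = 1.4375 × 1.7945 = 2.57959 rad
ρ = (1 − cos θ)/κ = (1 − -0.84619)/1.4375 = 1.28431
z = sin θ / κ = 0.53288/1.4375 = 0.37070
x = ρ cos φ = 1.28431 × cos(313.21°) = 0.87933
y = ρ sin φ = 1.28431 × sin(313.21°) = -0.93607

0.879 -0.936 0.371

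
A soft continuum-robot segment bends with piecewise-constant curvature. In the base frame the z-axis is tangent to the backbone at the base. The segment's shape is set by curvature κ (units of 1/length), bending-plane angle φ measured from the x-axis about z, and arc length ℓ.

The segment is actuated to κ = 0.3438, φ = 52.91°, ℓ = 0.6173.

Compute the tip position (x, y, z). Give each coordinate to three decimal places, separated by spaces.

0.039 0.052 0.613

θ = κ·ℓ = 0.3438 × 0.6173 = 0.21223 rad
ρ = (1 − cos θ)/κ = (1 − 0.97756)/0.3438 = 0.06526
z = sin θ / κ = 0.21064/0.3438 = 0.61268
x = ρ cos φ = 0.06526 × cos(52.91°) = 0.03936
y = ρ sin φ = 0.06526 × sin(52.91°) = 0.05206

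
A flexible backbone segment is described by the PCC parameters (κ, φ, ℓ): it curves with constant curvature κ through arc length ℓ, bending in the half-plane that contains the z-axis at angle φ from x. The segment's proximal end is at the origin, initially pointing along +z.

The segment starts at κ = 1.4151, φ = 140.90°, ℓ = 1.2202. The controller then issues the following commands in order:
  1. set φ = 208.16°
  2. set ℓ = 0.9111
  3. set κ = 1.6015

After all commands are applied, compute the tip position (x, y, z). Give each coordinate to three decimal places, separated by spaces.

initial: κ=1.4151, φ=140.90°, ℓ=1.2202
cmd 1: set φ=208.16° → (κ,φ,ℓ)=(1.4151,208.16°,1.2202) → tip=(-0.7198,-0.3853,0.6981)
cmd 2: set ℓ=0.9111 → (κ,φ,ℓ)=(1.4151,208.16°,0.9111) → tip=(-0.4499,-0.2409,0.6788)
cmd 3: set κ=1.6015 → (κ,φ,ℓ)=(1.6015,208.16°,0.9111) → tip=(-0.4892,-0.2618,0.6205)

-0.489 -0.262 0.621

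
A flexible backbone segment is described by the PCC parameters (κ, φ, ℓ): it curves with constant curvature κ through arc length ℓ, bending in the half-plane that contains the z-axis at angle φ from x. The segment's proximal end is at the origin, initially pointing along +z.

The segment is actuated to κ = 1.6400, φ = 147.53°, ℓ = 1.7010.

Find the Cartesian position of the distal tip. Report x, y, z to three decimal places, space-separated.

-0.997 0.635 0.210

θ = κ·ℓ = 1.6400 × 1.7010 = 2.78964 rad
ρ = (1 − cos θ)/κ = (1 − -0.93870)/1.6400 = 1.18213
z = sin θ / κ = 0.34473/1.6400 = 0.21020
x = ρ cos φ = 1.18213 × cos(147.53°) = -0.99733
y = ρ sin φ = 1.18213 × sin(147.53°) = 0.63464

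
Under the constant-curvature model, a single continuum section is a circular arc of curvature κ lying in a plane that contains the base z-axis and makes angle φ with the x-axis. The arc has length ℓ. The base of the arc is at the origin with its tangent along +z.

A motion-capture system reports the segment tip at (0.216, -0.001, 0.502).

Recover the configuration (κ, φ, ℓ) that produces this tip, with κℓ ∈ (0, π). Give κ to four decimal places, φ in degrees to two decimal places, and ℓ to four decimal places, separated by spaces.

1.4465 359.73 0.5618

ρ = √(x²+y²) = √(0.216² + -0.001²) = 0.21600
φ = atan2(y, x) mod 360° = atan2(-0.001, 0.216) = 359.7347°
|p|² = ρ² + z² = 0.21600² + 0.502² = 0.29866
κ = 2ρ / |p|² = 2×0.21600 / 0.29866 = 1.44647
θ = 2·atan2(ρ, z) = 2·atan2(0.21600, 0.502) = 0.81267 rad
ℓ = θ/κ = 0.81267/1.44647 = 0.56183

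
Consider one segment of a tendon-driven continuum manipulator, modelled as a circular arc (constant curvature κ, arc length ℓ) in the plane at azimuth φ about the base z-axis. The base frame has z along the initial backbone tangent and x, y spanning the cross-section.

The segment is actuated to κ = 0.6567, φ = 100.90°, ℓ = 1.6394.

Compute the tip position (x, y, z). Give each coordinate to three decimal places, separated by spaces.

-0.151 0.786 1.341

θ = κ·ℓ = 0.6567 × 1.6394 = 1.07659 rad
ρ = (1 − cos θ)/κ = (1 − 0.47433)/0.6567 = 0.80047
z = sin θ / κ = 0.88035/0.6567 = 1.34056
x = ρ cos φ = 0.80047 × cos(100.90°) = -0.15137
y = ρ sin φ = 0.80047 × sin(100.90°) = 0.78603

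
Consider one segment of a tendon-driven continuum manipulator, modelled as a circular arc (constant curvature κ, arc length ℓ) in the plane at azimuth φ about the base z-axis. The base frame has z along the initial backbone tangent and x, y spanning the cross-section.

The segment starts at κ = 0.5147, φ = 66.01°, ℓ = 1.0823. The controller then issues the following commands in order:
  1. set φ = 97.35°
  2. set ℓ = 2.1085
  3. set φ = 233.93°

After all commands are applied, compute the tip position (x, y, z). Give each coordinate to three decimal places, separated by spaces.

-0.610 -0.838 1.718

initial: κ=0.5147, φ=66.01°, ℓ=1.0823
cmd 1: set φ=97.35° → (κ,φ,ℓ)=(0.5147,97.35°,1.0823) → tip=(-0.0376,0.2913,1.0272)
cmd 2: set ℓ=2.1085 → (κ,φ,ℓ)=(0.5147,97.35°,2.1085) → tip=(-0.1326,1.0276,1.7183)
cmd 3: set φ=233.93° → (κ,φ,ℓ)=(0.5147,233.93°,2.1085) → tip=(-0.6101,-0.8375,1.7183)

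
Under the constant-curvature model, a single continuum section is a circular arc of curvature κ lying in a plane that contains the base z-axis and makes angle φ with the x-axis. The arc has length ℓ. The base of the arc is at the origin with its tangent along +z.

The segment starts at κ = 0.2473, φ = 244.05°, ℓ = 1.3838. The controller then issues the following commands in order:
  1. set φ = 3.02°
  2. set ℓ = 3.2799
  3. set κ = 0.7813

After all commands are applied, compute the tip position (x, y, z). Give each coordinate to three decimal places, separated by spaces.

initial: κ=0.2473, φ=244.05°, ℓ=1.3838
cmd 1: set φ=3.02° → (κ,φ,ℓ)=(0.2473,3.02°,1.3838) → tip=(0.2342,0.0124,1.3569)
cmd 2: set ℓ=3.2799 → (κ,φ,ℓ)=(0.2473,3.02°,3.2799) → tip=(1.2571,0.0663,2.9319)
cmd 3: set κ=0.7813 → (κ,φ,ℓ)=(0.7813,3.02°,3.2799) → tip=(2.3480,0.1239,0.7004)

2.348 0.124 0.700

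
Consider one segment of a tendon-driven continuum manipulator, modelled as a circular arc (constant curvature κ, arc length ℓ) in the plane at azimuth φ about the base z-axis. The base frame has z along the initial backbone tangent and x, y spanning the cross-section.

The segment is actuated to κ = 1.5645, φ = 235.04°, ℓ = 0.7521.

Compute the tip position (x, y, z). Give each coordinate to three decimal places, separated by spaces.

-0.226 -0.323 0.590

θ = κ·ℓ = 1.5645 × 0.7521 = 1.17666 rad
ρ = (1 − cos θ)/κ = (1 − 0.38401)/1.5645 = 0.39373
z = sin θ / κ = 0.92333/1.5645 = 0.59017
x = ρ cos φ = 0.39373 × cos(235.04°) = -0.22561
y = ρ sin φ = 0.39373 × sin(235.04°) = -0.32268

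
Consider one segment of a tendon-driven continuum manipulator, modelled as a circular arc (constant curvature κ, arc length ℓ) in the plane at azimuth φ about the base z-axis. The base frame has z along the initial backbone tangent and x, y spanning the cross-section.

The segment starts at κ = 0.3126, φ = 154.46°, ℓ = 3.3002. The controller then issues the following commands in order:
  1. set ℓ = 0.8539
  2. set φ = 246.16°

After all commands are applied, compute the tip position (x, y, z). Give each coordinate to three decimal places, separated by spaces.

initial: κ=0.3126, φ=154.46°, ℓ=3.3002
cmd 1: set ℓ=0.8539 → (κ,φ,ℓ)=(0.3126,154.46°,0.8539) → tip=(-0.1022,0.0488,0.8438)
cmd 2: set φ=246.16° → (κ,φ,ℓ)=(0.3126,246.16°,0.8539) → tip=(-0.0458,-0.1036,0.8438)

-0.046 -0.104 0.844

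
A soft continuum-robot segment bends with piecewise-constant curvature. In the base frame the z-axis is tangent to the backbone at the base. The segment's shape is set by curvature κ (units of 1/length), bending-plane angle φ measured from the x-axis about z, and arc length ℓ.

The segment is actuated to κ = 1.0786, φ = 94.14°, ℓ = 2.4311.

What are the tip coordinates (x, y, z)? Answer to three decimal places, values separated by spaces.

θ = κ·ℓ = 1.0786 × 2.4311 = 2.62218 rad
ρ = (1 − cos θ)/κ = (1 − -0.86811)/1.0786 = 1.73198
z = sin θ / κ = 0.49637/1.0786 = 0.46020
x = ρ cos φ = 1.73198 × cos(94.14°) = -0.12504
y = ρ sin φ = 1.73198 × sin(94.14°) = 1.72746

-0.125 1.727 0.460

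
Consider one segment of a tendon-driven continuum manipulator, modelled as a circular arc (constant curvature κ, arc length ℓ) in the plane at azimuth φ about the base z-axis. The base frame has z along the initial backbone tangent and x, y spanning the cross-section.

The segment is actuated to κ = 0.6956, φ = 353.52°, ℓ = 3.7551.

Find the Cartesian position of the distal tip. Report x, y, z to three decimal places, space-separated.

θ = κ·ℓ = 0.6956 × 3.7551 = 2.61205 rad
ρ = (1 − cos θ)/κ = (1 − -0.86304)/0.6956 = 2.67832
z = sin θ / κ = 0.50514/0.6956 = 0.72619
x = ρ cos φ = 2.67832 × cos(353.52°) = 2.66121
y = ρ sin φ = 2.67832 × sin(353.52°) = -0.30227

2.661 -0.302 0.726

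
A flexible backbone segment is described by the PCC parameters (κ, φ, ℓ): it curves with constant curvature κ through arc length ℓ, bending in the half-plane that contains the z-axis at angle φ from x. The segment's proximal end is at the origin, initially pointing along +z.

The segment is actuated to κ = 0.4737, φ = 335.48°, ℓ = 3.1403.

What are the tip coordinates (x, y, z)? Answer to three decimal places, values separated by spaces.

1.761 -0.803 2.104

θ = κ·ℓ = 0.4737 × 3.1403 = 1.48756 rad
ρ = (1 − cos θ)/κ = (1 − 0.08314)/0.4737 = 1.93553
z = sin θ / κ = 0.99654/0.4737 = 2.10373
x = ρ cos φ = 1.93553 × cos(335.48°) = 1.76098
y = ρ sin φ = 1.93553 × sin(335.48°) = -0.80327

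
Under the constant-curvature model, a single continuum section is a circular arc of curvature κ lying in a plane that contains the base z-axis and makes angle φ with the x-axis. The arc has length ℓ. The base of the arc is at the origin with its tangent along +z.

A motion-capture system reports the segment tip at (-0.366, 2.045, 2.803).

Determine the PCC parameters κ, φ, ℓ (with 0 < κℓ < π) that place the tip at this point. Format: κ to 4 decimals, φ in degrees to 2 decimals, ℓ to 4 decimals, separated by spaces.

ρ = √(x²+y²) = √(-0.366² + 2.045²) = 2.07749
φ = atan2(y, x) mod 360° = atan2(2.045, -0.366) = 100.1470°
|p|² = ρ² + z² = 2.07749² + 2.803² = 12.17279
κ = 2ρ / |p|² = 2×2.07749 / 12.17279 = 0.34133
θ = 2·atan2(ρ, z) = 2·atan2(2.07749, 2.803) = 1.27565 rad
ℓ = θ/κ = 1.27565/0.34133 = 3.73725

0.3413 100.15 3.7372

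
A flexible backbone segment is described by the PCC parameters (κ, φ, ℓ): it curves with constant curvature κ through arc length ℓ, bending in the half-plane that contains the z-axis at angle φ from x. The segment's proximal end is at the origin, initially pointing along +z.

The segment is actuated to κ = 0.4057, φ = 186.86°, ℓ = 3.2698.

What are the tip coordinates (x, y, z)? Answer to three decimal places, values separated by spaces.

θ = κ·ℓ = 0.4057 × 3.2698 = 1.32656 rad
ρ = (1 − cos θ)/κ = (1 − 0.24182)/0.4057 = 1.86883
z = sin θ / κ = 0.97032/0.4057 = 2.39172
x = ρ cos φ = 1.86883 × cos(186.86°) = -1.85545
y = ρ sin φ = 1.86883 × sin(186.86°) = -0.22322

-1.855 -0.223 2.392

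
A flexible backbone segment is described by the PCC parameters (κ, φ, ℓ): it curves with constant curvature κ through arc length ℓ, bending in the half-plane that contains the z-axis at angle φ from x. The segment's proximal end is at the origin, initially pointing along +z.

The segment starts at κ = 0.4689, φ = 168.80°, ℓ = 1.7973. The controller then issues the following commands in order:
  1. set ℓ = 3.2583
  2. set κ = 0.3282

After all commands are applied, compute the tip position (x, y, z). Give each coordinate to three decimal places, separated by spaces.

initial: κ=0.4689, φ=168.80°, ℓ=1.7973
cmd 1: set ℓ=3.2583 → (κ,φ,ℓ)=(0.4689,168.80°,3.2583) → tip=(-2.0021,0.3964,2.1307)
cmd 2: set κ=0.3282 → (κ,φ,ℓ)=(0.3282,168.80°,3.2583) → tip=(-1.5522,0.3073,2.6718)

-1.552 0.307 2.672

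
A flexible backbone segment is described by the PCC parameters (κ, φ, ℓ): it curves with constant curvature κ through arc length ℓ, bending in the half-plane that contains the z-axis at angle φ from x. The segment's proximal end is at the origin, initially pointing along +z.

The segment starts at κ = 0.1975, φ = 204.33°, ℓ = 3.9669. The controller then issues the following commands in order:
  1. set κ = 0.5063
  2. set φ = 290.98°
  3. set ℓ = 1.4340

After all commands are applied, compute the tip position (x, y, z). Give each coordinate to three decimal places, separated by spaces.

initial: κ=0.1975, φ=204.33°, ℓ=3.9669
cmd 1: set κ=0.5063 → (κ,φ,ℓ)=(0.5063,204.33°,3.9669) → tip=(-2.5624,-1.1586,1.7890)
cmd 2: set φ=290.98° → (κ,φ,ℓ)=(0.5063,290.98°,3.9669) → tip=(1.0069,-2.6257,1.7890)
cmd 3: set ℓ=1.4340 → (κ,φ,ℓ)=(0.5063,290.98°,1.4340) → tip=(0.1783,-0.4651,1.3113)

0.178 -0.465 1.311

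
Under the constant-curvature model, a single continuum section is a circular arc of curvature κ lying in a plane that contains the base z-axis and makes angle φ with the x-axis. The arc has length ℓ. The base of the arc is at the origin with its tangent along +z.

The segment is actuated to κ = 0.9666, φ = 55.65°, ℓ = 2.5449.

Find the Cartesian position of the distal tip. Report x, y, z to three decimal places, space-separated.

1.037 1.517 0.652

θ = κ·ℓ = 0.9666 × 2.5449 = 2.45990 rad
ρ = (1 − cos θ)/κ = (1 − -0.77651)/0.9666 = 1.83789
z = sin θ / κ = 0.63011/0.9666 = 0.65188
x = ρ cos φ = 1.83789 × cos(55.65°) = 1.03703
y = ρ sin φ = 1.83789 × sin(55.65°) = 1.51738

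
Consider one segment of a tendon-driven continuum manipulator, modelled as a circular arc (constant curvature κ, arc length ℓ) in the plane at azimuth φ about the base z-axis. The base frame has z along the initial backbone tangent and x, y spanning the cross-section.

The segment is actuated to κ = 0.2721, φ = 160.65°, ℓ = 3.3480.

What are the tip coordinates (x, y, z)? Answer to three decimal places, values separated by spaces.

θ = κ·ℓ = 0.2721 × 3.3480 = 0.91099 rad
ρ = (1 − cos θ)/κ = (1 − 0.61296)/0.2721 = 1.42241
z = sin θ / κ = 0.79011/0.2721 = 2.90375
x = ρ cos φ = 1.42241 × cos(160.65°) = -1.34206
y = ρ sin φ = 1.42241 × sin(160.65°) = 0.47130

-1.342 0.471 2.904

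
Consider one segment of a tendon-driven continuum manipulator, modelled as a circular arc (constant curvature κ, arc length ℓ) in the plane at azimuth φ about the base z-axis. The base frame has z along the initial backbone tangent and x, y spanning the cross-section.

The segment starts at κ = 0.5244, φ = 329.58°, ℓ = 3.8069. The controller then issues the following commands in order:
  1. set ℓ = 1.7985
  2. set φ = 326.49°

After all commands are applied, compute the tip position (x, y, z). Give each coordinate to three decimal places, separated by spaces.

0.656 -0.435 1.543

initial: κ=0.5244, φ=329.58°, ℓ=3.8069
cmd 1: set ℓ=1.7985 → (κ,φ,ℓ)=(0.5244,329.58°,1.7985) → tip=(0.6787,-0.3985,1.5435)
cmd 2: set φ=326.49° → (κ,φ,ℓ)=(0.5244,326.49°,1.7985) → tip=(0.6563,-0.4345,1.5435)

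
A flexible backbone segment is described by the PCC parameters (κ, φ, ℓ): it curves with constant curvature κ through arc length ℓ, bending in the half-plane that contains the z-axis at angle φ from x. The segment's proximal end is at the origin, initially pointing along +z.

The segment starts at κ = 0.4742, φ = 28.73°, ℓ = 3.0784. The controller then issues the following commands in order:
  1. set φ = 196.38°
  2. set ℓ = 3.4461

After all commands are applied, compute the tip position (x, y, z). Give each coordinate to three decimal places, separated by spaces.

initial: κ=0.4742, φ=28.73°, ℓ=3.0784
cmd 1: set φ=196.38° → (κ,φ,ℓ)=(0.4742,196.38°,3.0784) → tip=(-1.7991,-0.5288,2.0958)
cmd 2: set ℓ=3.4461 → (κ,φ,ℓ)=(0.4742,196.38°,3.4461) → tip=(-2.1513,-0.6323,2.1046)

-2.151 -0.632 2.105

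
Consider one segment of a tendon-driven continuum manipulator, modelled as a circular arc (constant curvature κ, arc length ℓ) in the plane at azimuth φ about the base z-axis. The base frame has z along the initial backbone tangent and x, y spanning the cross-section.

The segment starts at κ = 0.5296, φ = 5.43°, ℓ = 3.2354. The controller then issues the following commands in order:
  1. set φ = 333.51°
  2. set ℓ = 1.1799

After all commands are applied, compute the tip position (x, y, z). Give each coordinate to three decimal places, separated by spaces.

0.319 -0.159 1.105

initial: κ=0.5296, φ=5.43°, ℓ=3.2354
cmd 1: set φ=333.51° → (κ,φ,ℓ)=(0.5296,333.51°,3.2354) → tip=(1.9303,-0.9620,1.8690)
cmd 2: set ℓ=1.1799 → (κ,φ,ℓ)=(0.5296,333.51°,1.1799) → tip=(0.3193,-0.1591,1.1046)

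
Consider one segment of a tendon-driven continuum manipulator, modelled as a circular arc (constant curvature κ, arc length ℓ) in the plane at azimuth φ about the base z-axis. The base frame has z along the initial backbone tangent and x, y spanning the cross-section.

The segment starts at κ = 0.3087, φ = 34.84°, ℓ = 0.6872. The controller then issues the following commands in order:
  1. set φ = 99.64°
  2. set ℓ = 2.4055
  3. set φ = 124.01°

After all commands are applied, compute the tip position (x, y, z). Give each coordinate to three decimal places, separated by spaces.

-0.477 0.707 2.190

initial: κ=0.3087, φ=34.84°, ℓ=0.6872
cmd 1: set φ=99.64° → (κ,φ,ℓ)=(0.3087,99.64°,0.6872) → tip=(-0.0122,0.0716,0.6821)
cmd 2: set ℓ=2.4055 → (κ,φ,ℓ)=(0.3087,99.64°,2.4055) → tip=(-0.1428,0.8408,2.1904)
cmd 3: set φ=124.01° → (κ,φ,ℓ)=(0.3087,124.01°,2.4055) → tip=(-0.4770,0.7070,2.1904)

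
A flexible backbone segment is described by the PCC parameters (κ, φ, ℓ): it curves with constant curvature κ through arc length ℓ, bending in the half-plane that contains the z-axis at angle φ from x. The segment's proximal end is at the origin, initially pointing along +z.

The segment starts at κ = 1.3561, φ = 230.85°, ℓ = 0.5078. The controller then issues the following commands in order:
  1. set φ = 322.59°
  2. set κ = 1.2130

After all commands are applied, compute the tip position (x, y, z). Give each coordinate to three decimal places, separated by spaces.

0.120 -0.092 0.476

initial: κ=1.3561, φ=230.85°, ℓ=0.5078
cmd 1: set φ=322.59° → (κ,φ,ℓ)=(1.3561,322.59°,0.5078) → tip=(0.1335,-0.1021,0.4686)
cmd 2: set κ=1.2130 → (κ,φ,ℓ)=(1.2130,322.59°,0.5078) → tip=(0.1203,-0.0920,0.4763)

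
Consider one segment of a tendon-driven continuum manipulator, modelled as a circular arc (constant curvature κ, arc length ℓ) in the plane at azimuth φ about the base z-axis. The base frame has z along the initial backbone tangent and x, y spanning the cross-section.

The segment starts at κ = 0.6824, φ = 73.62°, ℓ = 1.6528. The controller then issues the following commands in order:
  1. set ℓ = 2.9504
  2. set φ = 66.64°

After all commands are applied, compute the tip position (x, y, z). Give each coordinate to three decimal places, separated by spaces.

initial: κ=0.6824, φ=73.62°, ℓ=1.6528
cmd 1: set ℓ=2.9504 → (κ,φ,ℓ)=(0.6824,73.62°,2.9504) → tip=(0.5902,2.0080,1.3242)
cmd 2: set φ=66.64° → (κ,φ,ℓ)=(0.6824,66.64°,2.9504) → tip=(0.8299,1.9214,1.3242)

0.830 1.921 1.324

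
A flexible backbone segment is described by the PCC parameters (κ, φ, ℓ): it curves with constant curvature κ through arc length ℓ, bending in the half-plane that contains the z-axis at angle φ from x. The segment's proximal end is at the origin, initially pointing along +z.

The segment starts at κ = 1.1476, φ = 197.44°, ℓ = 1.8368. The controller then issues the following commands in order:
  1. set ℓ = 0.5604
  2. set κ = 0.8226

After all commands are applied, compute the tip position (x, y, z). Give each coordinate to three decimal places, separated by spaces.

initial: κ=1.1476, φ=197.44°, ℓ=1.8368
cmd 1: set ℓ=0.5604 → (κ,φ,ℓ)=(1.1476,197.44°,0.5604) → tip=(-0.1661,-0.0522,0.5226)
cmd 2: set κ=0.8226 → (κ,φ,ℓ)=(0.8226,197.44°,0.5604) → tip=(-0.1211,-0.0380,0.5408)

-0.121 -0.038 0.541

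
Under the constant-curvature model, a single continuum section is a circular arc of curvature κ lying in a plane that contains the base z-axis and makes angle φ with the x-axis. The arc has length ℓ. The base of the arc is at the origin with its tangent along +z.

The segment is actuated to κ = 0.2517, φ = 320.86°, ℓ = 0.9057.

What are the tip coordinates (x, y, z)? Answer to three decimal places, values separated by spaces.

θ = κ·ℓ = 0.2517 × 0.9057 = 0.22796 rad
ρ = (1 − cos θ)/κ = (1 − 0.97413)/0.2517 = 0.10279
z = sin θ / κ = 0.22600/0.2517 = 0.89788
x = ρ cos φ = 0.10279 × cos(320.86°) = 0.07972
y = ρ sin φ = 0.10279 × sin(320.86°) = -0.06488

0.080 -0.065 0.898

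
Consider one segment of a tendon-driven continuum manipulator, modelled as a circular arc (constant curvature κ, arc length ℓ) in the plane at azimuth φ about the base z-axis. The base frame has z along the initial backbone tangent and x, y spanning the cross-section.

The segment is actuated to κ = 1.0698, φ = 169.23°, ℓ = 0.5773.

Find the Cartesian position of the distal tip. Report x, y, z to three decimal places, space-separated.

-0.170 0.032 0.541

θ = κ·ℓ = 1.0698 × 0.5773 = 0.61760 rad
ρ = (1 − cos θ)/κ = (1 − 0.81527)/1.0698 = 0.17267
z = sin θ / κ = 0.57908/1.0698 = 0.54129
x = ρ cos φ = 0.17267 × cos(169.23°) = -0.16963
y = ρ sin φ = 0.17267 × sin(169.23°) = 0.03227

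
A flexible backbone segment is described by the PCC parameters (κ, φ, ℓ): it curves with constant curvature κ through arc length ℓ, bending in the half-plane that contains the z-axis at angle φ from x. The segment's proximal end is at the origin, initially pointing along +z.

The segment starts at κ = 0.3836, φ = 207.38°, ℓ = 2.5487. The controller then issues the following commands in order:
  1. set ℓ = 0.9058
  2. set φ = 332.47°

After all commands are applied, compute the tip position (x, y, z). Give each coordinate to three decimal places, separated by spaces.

0.138 -0.072 0.888

initial: κ=0.3836, φ=207.38°, ℓ=2.5487
cmd 1: set ℓ=0.9058 → (κ,φ,ℓ)=(0.3836,207.38°,0.9058) → tip=(-0.1383,-0.0716,0.8877)
cmd 2: set φ=332.47° → (κ,φ,ℓ)=(0.3836,332.47°,0.9058) → tip=(0.1381,-0.0720,0.8877)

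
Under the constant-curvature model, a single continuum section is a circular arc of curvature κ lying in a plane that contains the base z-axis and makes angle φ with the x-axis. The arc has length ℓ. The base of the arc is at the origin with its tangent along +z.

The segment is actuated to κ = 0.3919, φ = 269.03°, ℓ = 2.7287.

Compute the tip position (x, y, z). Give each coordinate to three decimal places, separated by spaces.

θ = κ·ℓ = 0.3919 × 2.7287 = 1.06938 rad
ρ = (1 − cos θ)/κ = (1 − 0.48067)/0.3919 = 1.32516
z = sin θ / κ = 0.87690/0.3919 = 2.23756
x = ρ cos φ = 1.32516 × cos(269.03°) = -0.02243
y = ρ sin φ = 1.32516 × sin(269.03°) = -1.32497

-0.022 -1.325 2.238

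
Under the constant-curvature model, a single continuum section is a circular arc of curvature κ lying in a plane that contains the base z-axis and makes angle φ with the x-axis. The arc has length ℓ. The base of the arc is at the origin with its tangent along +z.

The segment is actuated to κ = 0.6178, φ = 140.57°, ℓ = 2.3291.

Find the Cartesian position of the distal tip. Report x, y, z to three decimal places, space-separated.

-1.086 0.893 1.605

θ = κ·ℓ = 0.6178 × 2.3291 = 1.43892 rad
ρ = (1 − cos θ)/κ = (1 − 0.13150)/0.6178 = 1.40580
z = sin θ / κ = 0.99132/0.6178 = 1.60459
x = ρ cos φ = 1.40580 × cos(140.57°) = -1.08584
y = ρ sin φ = 1.40580 × sin(140.57°) = 0.89287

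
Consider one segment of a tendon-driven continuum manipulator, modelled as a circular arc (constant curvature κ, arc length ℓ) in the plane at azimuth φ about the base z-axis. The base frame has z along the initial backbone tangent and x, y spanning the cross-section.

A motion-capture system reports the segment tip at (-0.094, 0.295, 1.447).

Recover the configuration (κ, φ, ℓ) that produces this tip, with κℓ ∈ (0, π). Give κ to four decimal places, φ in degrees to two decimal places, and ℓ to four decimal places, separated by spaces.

ρ = √(x²+y²) = √(-0.094² + 0.295²) = 0.30961
φ = atan2(y, x) mod 360° = atan2(0.295, -0.094) = 107.6742°
|p|² = ρ² + z² = 0.30961² + 1.447² = 2.18967
κ = 2ρ / |p|² = 2×0.30961 / 2.18967 = 0.28280
θ = 2·atan2(ρ, z) = 2·atan2(0.30961, 1.447) = 0.42158 rad
ℓ = θ/κ = 0.42158/0.28280 = 1.49077

0.2828 107.67 1.4908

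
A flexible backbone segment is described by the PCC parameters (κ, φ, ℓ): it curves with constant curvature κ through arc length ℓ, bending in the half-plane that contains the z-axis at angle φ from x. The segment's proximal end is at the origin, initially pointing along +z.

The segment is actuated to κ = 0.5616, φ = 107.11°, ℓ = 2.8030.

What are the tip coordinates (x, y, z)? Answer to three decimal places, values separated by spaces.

θ = κ·ℓ = 0.5616 × 2.8030 = 1.57416 rad
ρ = (1 − cos θ)/κ = (1 − -0.00337)/0.5616 = 1.78662
z = sin θ / κ = 0.99999/0.5616 = 1.78062
x = ρ cos φ = 1.78662 × cos(107.11°) = -0.52564
y = ρ sin φ = 1.78662 × sin(107.11°) = 1.70755

-0.526 1.708 1.781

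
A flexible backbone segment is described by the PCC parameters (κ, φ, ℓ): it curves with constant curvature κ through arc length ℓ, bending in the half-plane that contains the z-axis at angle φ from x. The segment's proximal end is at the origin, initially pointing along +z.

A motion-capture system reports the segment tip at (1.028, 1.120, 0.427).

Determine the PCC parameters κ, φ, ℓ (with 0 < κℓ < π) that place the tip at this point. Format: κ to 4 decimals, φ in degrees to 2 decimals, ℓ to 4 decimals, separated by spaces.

1.2194 47.45 2.1273

ρ = √(x²+y²) = √(1.028² + 1.120²) = 1.52026
φ = atan2(y, x) mod 360° = atan2(1.120, 1.028) = 47.4525°
|p|² = ρ² + z² = 1.52026² + 0.427² = 2.49351
κ = 2ρ / |p|² = 2×1.52026 / 2.49351 = 1.21937
θ = 2·atan2(ρ, z) = 2·atan2(1.52026, 0.427) = 2.59396 rad
ℓ = θ/κ = 2.59396/1.21937 = 2.12729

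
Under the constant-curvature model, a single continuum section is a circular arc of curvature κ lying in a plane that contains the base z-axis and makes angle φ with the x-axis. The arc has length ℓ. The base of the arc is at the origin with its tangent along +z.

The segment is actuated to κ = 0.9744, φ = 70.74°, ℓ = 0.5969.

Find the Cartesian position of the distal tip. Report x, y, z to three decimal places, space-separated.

θ = κ·ℓ = 0.9744 × 0.5969 = 0.58162 rad
ρ = (1 − cos θ)/κ = (1 − 0.83557)/0.9744 = 0.16875
z = sin θ / κ = 0.54938/0.9744 = 0.56381
x = ρ cos φ = 0.16875 × cos(70.74°) = 0.05566
y = ρ sin φ = 0.16875 × sin(70.74°) = 0.15930

0.056 0.159 0.564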